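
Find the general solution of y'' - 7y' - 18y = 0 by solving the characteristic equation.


Characteristic equation: r² - 7r - 18 = 0.
Factor: (r - 9)(r + 2) = 0 ⇒ r = 9, -2 (distinct real).
General solution: y = C₁e^(9x) + C₂e^(-2x).


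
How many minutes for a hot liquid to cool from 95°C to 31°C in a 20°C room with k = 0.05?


From T(t) = T_a + (T₀ - T_a)e^(-kt), set T(t) = 31:
(31 - 20) / (95 - 20) = e^(-0.05t), so t = -ln(0.147)/0.05 ≈ 38.4 minutes.


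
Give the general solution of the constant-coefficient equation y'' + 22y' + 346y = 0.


Characteristic equation: r² + 22r + 346 = 0.
Discriminant is negative; roots r = -11 ± 15i (complex conjugate pair).
General solution uses e^(α x)(C₁ cos(β x) + C₂ sin(β x)): y = e^(-11x)(C₁cos(15x) + C₂sin(15x)).


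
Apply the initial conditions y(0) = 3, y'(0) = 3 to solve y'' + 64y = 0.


Characteristic roots of r² + 64 = 0 are ±8i, so y = C₁cos(8x) + C₂sin(8x).
Apply y(0) = 3: C₁ = 3. Differentiate and apply y'(0) = 3: 8·C₂ = 3, so C₂ = 3/8.
Particular solution: y = 3cos(8x) + (3/8)sin(8x).


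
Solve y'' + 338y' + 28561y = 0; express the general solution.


Characteristic equation: r² + 338r + 28561 = 0, i.e. (r + 169)² = 0.
Repeated root r = -169; include an x factor for the second linearly independent solution.
General solution: y = (C₁ + C₂x)e^(-169x).


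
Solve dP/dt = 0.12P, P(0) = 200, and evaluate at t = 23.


The ODE dP/dt = 0.12P has solution P(t) = P(0)e^(0.12t).
Substitute P(0) = 200 and t = 23: P(23) = 200 e^(2.76) ≈ 3160.


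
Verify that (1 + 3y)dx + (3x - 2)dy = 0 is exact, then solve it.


Check exactness: ∂M/∂y = 3 and ∂N/∂x = 3; equal, so the equation is exact.
Integrate M with respect to x (treating y as constant): ∫M dx = x + 3xy + h(y).
Differentiate w.r.t. y and set equal to N: the x-dependent terms already match, leaving h'(y) = -2. Integrate: h(y) = -2y.
So F(x,y) = x + 3xy - 2y.
General solution: x + 3xy - 2y = C.


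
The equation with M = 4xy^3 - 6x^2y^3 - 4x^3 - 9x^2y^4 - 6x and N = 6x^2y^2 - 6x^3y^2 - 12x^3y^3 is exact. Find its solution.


Check exactness: ∂M/∂y = 12xy^2 - 18x^2y^2 - 36x^2y^3 and ∂N/∂x = 12xy^2 - 18x^2y^2 - 36x^2y^3; equal, so the equation is exact.
Integrate M with respect to x (treating y as constant): ∫M dx = 2x^2y^3 - 2x^3y^3 - x^4 - 3x^3y^4 - 3x^2 + h(y).
Differentiate w.r.t. y and set equal to N: all terms match, so h'(y) = 0 and h is a constant absorbed into C.
General solution: 2x^2y^3 - 2x^3y^3 - x^4 - 3x^3y^4 - 3x^2 = C.


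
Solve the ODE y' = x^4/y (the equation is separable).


Separate variables: y dy = x^4 dx.
Integrate both sides: y²/2 = (1/5)x^5 + C₀.
Multiply by 2: y² = (2/5)x^5 + C.


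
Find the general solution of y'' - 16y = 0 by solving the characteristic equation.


Characteristic equation: r² - 16 = 0.
Factor: (r + 4)(r - 4) = 0 ⇒ r = -4, 4 (distinct real).
General solution: y = C₁e^(-4x) + C₂e^(4x).


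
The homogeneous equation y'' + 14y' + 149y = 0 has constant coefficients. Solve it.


Characteristic equation: r² + 14r + 149 = 0.
Discriminant is negative; roots r = -7 ± 10i (complex conjugate pair).
General solution uses e^(α x)(C₁ cos(β x) + C₂ sin(β x)): y = e^(-7x)(C₁cos(10x) + C₂sin(10x)).


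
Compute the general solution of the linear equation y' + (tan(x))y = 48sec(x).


P(x) = tan(x) ⇒ μ = e^(∫tan(x)dx) = sec(x).
(sec(x) y)' = 48sec²(x) ⇒ sec(x) y = 48tan(x) + C.
Multiply by cos(x): y = 48sin(x) + C·cos(x).


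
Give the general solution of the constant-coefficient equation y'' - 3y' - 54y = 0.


Characteristic equation: r² - 3r - 54 = 0.
Factor: (r + 6)(r - 9) = 0 ⇒ r = -6, 9 (distinct real).
General solution: y = C₁e^(-6x) + C₂e^(9x).


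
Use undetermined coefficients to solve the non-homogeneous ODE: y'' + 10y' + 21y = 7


Characteristic roots of r² + 10r + 21 = 0 are -7, -3.
y_h = C₁e^(-7x) + C₂e^(-3x).
Constant forcing; try y_p = A. Then 21A = 7 ⇒ A = 1/3.
General solution: y = C₁e^(-7x) + C₂e^(-3x) + 1/3.


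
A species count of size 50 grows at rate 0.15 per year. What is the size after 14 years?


The ODE dP/dt = 0.15P has solution P(t) = P(0)e^(0.15t).
Substitute P(0) = 50 and t = 14: P(14) = 50 e^(2.10) ≈ 408.


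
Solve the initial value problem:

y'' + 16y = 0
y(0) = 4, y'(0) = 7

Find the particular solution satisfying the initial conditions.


Characteristic roots of r² + 16 = 0 are ±4i, so y = C₁cos(4x) + C₂sin(4x).
Apply y(0) = 4: C₁ = 4. Differentiate and apply y'(0) = 7: 4·C₂ = 7, so C₂ = 7/4.
Particular solution: y = 4cos(4x) + (7/4)sin(4x).


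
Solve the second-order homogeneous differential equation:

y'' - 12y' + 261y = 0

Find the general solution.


Characteristic equation: r² - 12r + 261 = 0.
Discriminant is negative; roots r = 6 ± 15i (complex conjugate pair).
General solution uses e^(α x)(C₁ cos(β x) + C₂ sin(β x)): y = e^(6x)(C₁cos(15x) + C₂sin(15x)).


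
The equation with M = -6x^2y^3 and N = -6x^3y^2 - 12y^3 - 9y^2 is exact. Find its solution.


Check exactness: ∂M/∂y = -18x^2y^2 and ∂N/∂x = -18x^2y^2; equal, so the equation is exact.
Integrate M with respect to x (treating y as constant): ∫M dx = -2x^3y^3 + h(y).
Differentiate w.r.t. y and set equal to N: the x-dependent terms already match, leaving h'(y) = -12y^3 - 9y^2. Integrate: h(y) = -3y^4 - 3y^3.
So F(x,y) = -2x^3y^3 - 3y^4 - 3y^3.
General solution: -2x^3y^3 - 3y^4 - 3y^3 = C.


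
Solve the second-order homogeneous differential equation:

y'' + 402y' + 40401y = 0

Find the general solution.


Characteristic equation: r² + 402r + 40401 = 0, i.e. (r + 201)² = 0.
Repeated root r = -201; include an x factor for the second linearly independent solution.
General solution: y = (C₁ + C₂x)e^(-201x).


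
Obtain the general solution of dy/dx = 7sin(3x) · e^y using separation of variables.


Separate: e^(-y) dy = 7sin(3x) dx.
Integrate: -e^(-y) = -(7/3)cos(3x) + C₀.
Rearrange: e^(-y) = (7/3)cos(3x) + C.


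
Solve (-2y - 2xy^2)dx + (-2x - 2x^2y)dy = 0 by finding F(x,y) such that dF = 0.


Check exactness: ∂M/∂y = -2 - 4xy and ∂N/∂x = -2 - 4xy; equal, so the equation is exact.
Integrate M with respect to x (treating y as constant): ∫M dx = -2xy - x^2y^2 + h(y).
Differentiate w.r.t. y and set equal to N: all terms match, so h'(y) = 0 and h is a constant absorbed into C.
General solution: -2xy - x^2y^2 = C.


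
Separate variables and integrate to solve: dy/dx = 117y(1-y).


Separate: dy/[y(1-y)] = 117 dx.
Partial fractions: 1/[y(1-y)] = 1/y + 1/(1-y).
Integrate: ln|y/(1-y)| = 117x + C₀.
Solve for y: y = 1/(1 + Ce^(-117x)).


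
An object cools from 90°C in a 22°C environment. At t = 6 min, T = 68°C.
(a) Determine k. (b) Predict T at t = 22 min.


Newton's law: T(t) = T_a + (T₀ - T_a)e^(-kt).
(a) Use T(6) = 68: (68 - 22)/(90 - 22) = e^(-k·6), so k = -ln(0.676)/6 ≈ 0.0651.
(b) Apply k to t = 22: T(22) = 22 + (68)e^(-1.433) ≈ 38.2°C.


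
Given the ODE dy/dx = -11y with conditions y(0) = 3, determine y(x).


General solution of y' = -11y is y = Ce^(-11x).
Apply y(0) = 3: C = 3.
Particular solution: y = 3e^(-11x).


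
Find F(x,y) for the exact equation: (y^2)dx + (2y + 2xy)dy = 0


Check exactness: ∂M/∂y = 2y and ∂N/∂x = 2y; equal, so the equation is exact.
Integrate M with respect to x (treating y as constant): ∫M dx = xy^2 + h(y).
Differentiate w.r.t. y and set equal to N: the x-dependent terms already match, leaving h'(y) = 2y. Integrate: h(y) = y^2.
So F(x,y) = y^2 + xy^2.
General solution: y^2 + xy^2 = C.


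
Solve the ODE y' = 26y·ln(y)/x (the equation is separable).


Separate: dy/[y ln(y)] = 26 dx/x.
Substitute u = ln(y): du/u = 26 dx/x.
Integrate: ln|ln(y)| = 26ln|x| + C₀, hence ln(y) = C·x^26.


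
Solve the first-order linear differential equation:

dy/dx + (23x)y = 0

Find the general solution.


P(x) = 23x ⇒ μ = e^((23/2)x²).
Q(x) = 0 so μ y is constant: y = Ce^(-(23/2)x²).


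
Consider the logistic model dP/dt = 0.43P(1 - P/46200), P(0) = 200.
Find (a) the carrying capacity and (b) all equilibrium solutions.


Logistic ODE dP/dt = 0.43P(1 - P/46200) has equilibria where dP/dt = 0, i.e. P = 0 or P = 46200.
The coefficient (1 - P/K) = 0 when P = K, identifying K = 46200 as the carrying capacity.
(a) K = 46200; (b) equilibria P = 0 and P = 46200.


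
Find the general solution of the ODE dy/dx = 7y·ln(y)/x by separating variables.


Separate: dy/[y ln(y)] = 7 dx/x.
Substitute u = ln(y): du/u = 7 dx/x.
Integrate: ln|ln(y)| = 7ln|x| + C₀, hence ln(y) = C·x^7.


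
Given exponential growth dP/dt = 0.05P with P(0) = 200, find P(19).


The ODE dP/dt = 0.05P has solution P(t) = P(0)e^(0.05t).
Substitute P(0) = 200 and t = 19: P(19) = 200 e^(0.95) ≈ 517.


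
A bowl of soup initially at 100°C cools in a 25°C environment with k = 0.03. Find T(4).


Newton's law: dT/dt = -k(T - T_a) has solution T(t) = T_a + (T₀ - T_a)e^(-kt).
Plug in T_a = 25, T₀ = 100, k = 0.03, t = 4: T(4) = 25 + (75)e^(-0.12) ≈ 91.5°C.


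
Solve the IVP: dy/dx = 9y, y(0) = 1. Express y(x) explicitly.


General solution of y' = 9y is y = Ce^(9x).
Apply y(0) = 1: C = 1.
Particular solution: y = e^(9x).


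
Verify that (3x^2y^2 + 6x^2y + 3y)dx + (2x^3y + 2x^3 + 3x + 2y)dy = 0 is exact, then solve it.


Check exactness: ∂M/∂y = 6x^2y + 6x^2 + 3 and ∂N/∂x = 6x^2y + 6x^2 + 3; equal, so the equation is exact.
Integrate M with respect to x (treating y as constant): ∫M dx = x^3y^2 + 2x^3y + 3xy + h(y).
Differentiate w.r.t. y and set equal to N: the x-dependent terms already match, leaving h'(y) = 2y. Integrate: h(y) = y^2.
So F(x,y) = x^3y^2 + 2x^3y + 3xy + y^2.
General solution: x^3y^2 + 2x^3y + 3xy + y^2 = C.


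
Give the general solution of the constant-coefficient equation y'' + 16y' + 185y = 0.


Characteristic equation: r² + 16r + 185 = 0.
Discriminant is negative; roots r = -8 ± 11i (complex conjugate pair).
General solution uses e^(α x)(C₁ cos(β x) + C₂ sin(β x)): y = e^(-8x)(C₁cos(11x) + C₂sin(11x)).


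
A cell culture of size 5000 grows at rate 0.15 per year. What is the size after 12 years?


The ODE dP/dt = 0.15P has solution P(t) = P(0)e^(0.15t).
Substitute P(0) = 5000 and t = 12: P(12) = 5000 e^(1.80) ≈ 30248.


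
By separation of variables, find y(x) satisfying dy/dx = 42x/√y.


Separate: √y dy = 42x dx.
Integrate: (2/3)y^(3/2) = 21x² + C.


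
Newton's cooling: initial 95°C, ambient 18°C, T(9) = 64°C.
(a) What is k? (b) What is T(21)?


Newton's law: T(t) = T_a + (T₀ - T_a)e^(-kt).
(a) Use T(9) = 64: (64 - 18)/(95 - 18) = e^(-k·9), so k = -ln(0.597)/9 ≈ 0.0572.
(b) Apply k to t = 21: T(21) = 18 + (77)e^(-1.202) ≈ 41.1°C.


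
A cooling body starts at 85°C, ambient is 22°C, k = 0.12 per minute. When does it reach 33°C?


From T(t) = T_a + (T₀ - T_a)e^(-kt), set T(t) = 33:
(33 - 22) / (85 - 22) = e^(-0.12t), so t = -ln(0.175)/0.12 ≈ 14.5 minutes.


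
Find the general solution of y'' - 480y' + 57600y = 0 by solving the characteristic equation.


Characteristic equation: r² - 480r + 57600 = 0, i.e. (r - 240)² = 0.
Repeated root r = 240; include an x factor for the second linearly independent solution.
General solution: y = (C₁ + C₂x)e^(240x).


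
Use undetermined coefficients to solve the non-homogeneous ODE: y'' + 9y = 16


Homogeneous part: r² + 9 = 0 ⇒ r = ±3i, so y_h = C₁cos(3x) + C₂sin(3x).
Try constant y_p = A; plug in: 9A = 16 ⇒ A = 16/9.
General solution: y = C₁cos(3x) + C₂sin(3x) + 16/9.


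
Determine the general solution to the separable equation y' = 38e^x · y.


Separate variables: dy/y = 38e^x dx.
Integrate: ln|y| = 38e^x + C₀.
Exponentiate: y = Ce^(38e^x).


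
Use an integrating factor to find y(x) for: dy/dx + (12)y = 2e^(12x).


P(x) = 12 ⇒ μ = e^(12x).
(μ y)' = 2e^(24x) ⇒ μ y = (2/24)e^(24x) + C.
Divide by μ: y = (1/12)e^(12x) + Ce^(-12x).


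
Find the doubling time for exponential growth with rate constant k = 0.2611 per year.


Exponential growth: P(t) = P₀ e^(0.2611t). Set P(t)/P₀ = 2: e^(0.2611t) = 2.
Solve: t = ln(2)/0.2611 ≈ 2.65 years.


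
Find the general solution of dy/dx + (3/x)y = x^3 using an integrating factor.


P(x) = 3/x ⇒ μ = x^3.
(x^3 y)' = x^3·x^3 = x^6.
Integrate: x^3 y = x^7/(7) + C.
Solve for y: y = (1/7)x^4 + C/x^3.


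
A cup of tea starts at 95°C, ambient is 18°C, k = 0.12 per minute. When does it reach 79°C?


From T(t) = T_a + (T₀ - T_a)e^(-kt), set T(t) = 79:
(79 - 18) / (95 - 18) = e^(-0.12t), so t = -ln(0.792)/0.12 ≈ 1.9 minutes.


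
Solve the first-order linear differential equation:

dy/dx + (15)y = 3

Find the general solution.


P(x) = 15, Q(x) = 3; integrating factor μ = e^(15x).
(μ y)' = 3e^(15x) ⇒ μ y = (1/5)e^(15x) + C.
Divide by μ: y = 1/5 + Ce^(-15x).


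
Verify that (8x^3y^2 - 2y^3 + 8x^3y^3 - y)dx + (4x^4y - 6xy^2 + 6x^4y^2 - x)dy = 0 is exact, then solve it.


Check exactness: ∂M/∂y = 16x^3y - 6y^2 + 24x^3y^2 - 1 and ∂N/∂x = 16x^3y - 6y^2 + 24x^3y^2 - 1; equal, so the equation is exact.
Integrate M with respect to x (treating y as constant): ∫M dx = 2x^4y^2 - 2xy^3 + 2x^4y^3 - xy + h(y).
Differentiate w.r.t. y and set equal to N: all terms match, so h'(y) = 0 and h is a constant absorbed into C.
General solution: 2x^4y^2 - 2xy^3 + 2x^4y^3 - xy = C.


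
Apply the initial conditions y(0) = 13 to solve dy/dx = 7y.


General solution of y' = 7y is y = Ce^(7x).
Apply y(0) = 13: C = 13.
Particular solution: y = 13e^(7x).


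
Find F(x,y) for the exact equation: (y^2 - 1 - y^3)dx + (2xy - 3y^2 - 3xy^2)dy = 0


Check exactness: ∂M/∂y = 2y - 3y^2 and ∂N/∂x = 2y - 3y^2; equal, so the equation is exact.
Integrate M with respect to x (treating y as constant): ∫M dx = xy^2 - x - xy^3 + h(y).
Differentiate w.r.t. y and set equal to N: the x-dependent terms already match, leaving h'(y) = -3y^2. Integrate: h(y) = -y^3.
So F(x,y) = xy^2 - x - y^3 - xy^3.
General solution: xy^2 - x - y^3 - xy^3 = C.


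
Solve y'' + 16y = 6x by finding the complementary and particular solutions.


Homogeneous: r² + 16 = 0 ⇒ r = ±4i, y_h = C₁cos(4x) + C₂sin(4x).
Polynomial forcing; try y_p = Ax + B. Then y_p'' + 16 y_p = 16(Ax + B) = 6x, so B = 0 and A = 3/8.
General solution: y = C₁cos(4x) + C₂sin(4x) + (3/8)x.


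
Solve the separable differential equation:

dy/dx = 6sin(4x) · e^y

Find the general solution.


Separate: e^(-y) dy = 6sin(4x) dx.
Integrate: -e^(-y) = -(3/2)cos(4x) + C₀.
Rearrange: e^(-y) = (3/2)cos(4x) + C.


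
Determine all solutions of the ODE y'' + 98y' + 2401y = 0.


Characteristic equation: r² + 98r + 2401 = 0, i.e. (r + 49)² = 0.
Repeated root r = -49; include an x factor for the second linearly independent solution.
General solution: y = (C₁ + C₂x)e^(-49x).


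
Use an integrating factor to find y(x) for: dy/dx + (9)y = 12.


P(x) = 9, Q(x) = 12; integrating factor μ = e^(9x).
(μ y)' = 12e^(9x) ⇒ μ y = (4/3)e^(9x) + C.
Divide by μ: y = 4/3 + Ce^(-9x).


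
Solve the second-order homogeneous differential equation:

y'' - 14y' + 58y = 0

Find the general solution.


Characteristic equation: r² - 14r + 58 = 0.
Discriminant is negative; roots r = 7 ± 3i (complex conjugate pair).
General solution uses e^(α x)(C₁ cos(β x) + C₂ sin(β x)): y = e^(7x)(C₁cos(3x) + C₂sin(3x)).


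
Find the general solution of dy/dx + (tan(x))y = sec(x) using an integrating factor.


P(x) = tan(x) ⇒ μ = e^(∫tan(x)dx) = sec(x).
(sec(x) y)' = sec²(x) ⇒ sec(x) y = tan(x) + C.
Multiply by cos(x): y = sin(x) + C·cos(x).


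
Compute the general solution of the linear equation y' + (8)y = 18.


P(x) = 8, Q(x) = 18; integrating factor μ = e^(8x).
(μ y)' = 18e^(8x) ⇒ μ y = (9/4)e^(8x) + C.
Divide by μ: y = 9/4 + Ce^(-8x).


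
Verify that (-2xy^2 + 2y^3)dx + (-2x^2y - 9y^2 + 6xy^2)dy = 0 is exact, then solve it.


Check exactness: ∂M/∂y = -4xy + 6y^2 and ∂N/∂x = -4xy + 6y^2; equal, so the equation is exact.
Integrate M with respect to x (treating y as constant): ∫M dx = -x^2y^2 + 2xy^3 + h(y).
Differentiate w.r.t. y and set equal to N: the x-dependent terms already match, leaving h'(y) = -9y^2. Integrate: h(y) = -3y^3.
So F(x,y) = -x^2y^2 - 3y^3 + 2xy^3.
General solution: -x^2y^2 - 3y^3 + 2xy^3 = C.


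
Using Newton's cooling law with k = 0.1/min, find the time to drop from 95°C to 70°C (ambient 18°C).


From T(t) = T_a + (T₀ - T_a)e^(-kt), set T(t) = 70:
(70 - 18) / (95 - 18) = e^(-0.1t), so t = -ln(0.675)/0.1 ≈ 3.9 minutes.


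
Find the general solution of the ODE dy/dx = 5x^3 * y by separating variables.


Separate variables: dy/y = 5x^3 dx.
Integrate: ln|y| = (5/4)x^4 + C₀.
Exponentiate: y = Ce^((5/4)x^4).


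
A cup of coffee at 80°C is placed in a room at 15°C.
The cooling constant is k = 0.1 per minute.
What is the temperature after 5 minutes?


Newton's law: dT/dt = -k(T - T_a) has solution T(t) = T_a + (T₀ - T_a)e^(-kt).
Plug in T_a = 15, T₀ = 80, k = 0.1, t = 5: T(5) = 15 + (65)e^(-0.50) ≈ 54.4°C.


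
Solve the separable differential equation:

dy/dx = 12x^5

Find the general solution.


Integrate both sides with respect to x: y = ∫ 12x^5 dx = 2x^6 + C.


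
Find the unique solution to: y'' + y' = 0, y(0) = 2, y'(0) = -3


Characteristic roots of r² + r = 0 are -1, 0.
General solution y = c₁ e^(-x) + c₂.
Apply y(0) = 2: c₁ + c₂ = 2. Apply y'(0) = -3: -1 c₁ + 0 c₂ = -3.
Solve: c₁ = 3, c₂ = -1.
Particular solution: y = 3e^(-x) - 1.


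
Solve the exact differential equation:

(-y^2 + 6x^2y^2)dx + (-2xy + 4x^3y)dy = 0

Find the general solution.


Check exactness: ∂M/∂y = -2y + 12x^2y and ∂N/∂x = -2y + 12x^2y; equal, so the equation is exact.
Integrate M with respect to x (treating y as constant): ∫M dx = -xy^2 + 2x^3y^2 + h(y).
Differentiate w.r.t. y and set equal to N: all terms match, so h'(y) = 0 and h is a constant absorbed into C.
General solution: -xy^2 + 2x^3y^2 = C.


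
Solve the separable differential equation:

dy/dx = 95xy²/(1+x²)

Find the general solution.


Separate: dy/y² = 95x/(1+x²) dx.
Integrate LHS: ∫ dy/y² = -1/y.
Integrate RHS via u = 1+x²: (95/2)ln(1+x²) + C.
Result: -1/y = (95/2)ln(1+x²) + C.


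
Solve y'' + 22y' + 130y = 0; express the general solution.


Characteristic equation: r² + 22r + 130 = 0.
Discriminant is negative; roots r = -11 ± 3i (complex conjugate pair).
General solution uses e^(α x)(C₁ cos(β x) + C₂ sin(β x)): y = e^(-11x)(C₁cos(3x) + C₂sin(3x)).


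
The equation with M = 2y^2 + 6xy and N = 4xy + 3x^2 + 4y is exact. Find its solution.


Check exactness: ∂M/∂y = 4y + 6x and ∂N/∂x = 4y + 6x; equal, so the equation is exact.
Integrate M with respect to x (treating y as constant): ∫M dx = 2xy^2 + 3x^2y + h(y).
Differentiate w.r.t. y and set equal to N: the x-dependent terms already match, leaving h'(y) = 4y. Integrate: h(y) = 2y^2.
So F(x,y) = 2xy^2 + 3x^2y + 2y^2.
General solution: 2xy^2 + 3x^2y + 2y^2 = C.


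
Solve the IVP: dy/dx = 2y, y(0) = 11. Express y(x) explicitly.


General solution of y' = 2y is y = Ce^(2x).
Apply y(0) = 11: C = 11.
Particular solution: y = 11e^(2x).


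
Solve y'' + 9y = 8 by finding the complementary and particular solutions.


Homogeneous part: r² + 9 = 0 ⇒ r = ±3i, so y_h = C₁cos(3x) + C₂sin(3x).
Try constant y_p = A; plug in: 9A = 8 ⇒ A = 8/9.
General solution: y = C₁cos(3x) + C₂sin(3x) + 8/9.


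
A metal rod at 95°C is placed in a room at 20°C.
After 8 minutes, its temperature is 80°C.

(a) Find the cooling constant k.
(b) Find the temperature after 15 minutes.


Newton's law: T(t) = T_a + (T₀ - T_a)e^(-kt).
(a) Use T(8) = 80: (80 - 20)/(95 - 20) = e^(-k·8), so k = -ln(0.800)/8 ≈ 0.0279.
(b) Apply k to t = 15: T(15) = 20 + (75)e^(-0.418) ≈ 69.4°C.


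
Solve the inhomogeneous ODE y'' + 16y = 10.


Homogeneous part: r² + 16 = 0 ⇒ r = ±4i, so y_h = C₁cos(4x) + C₂sin(4x).
Try constant y_p = A; plug in: 16A = 10 ⇒ A = 5/8.
General solution: y = C₁cos(4x) + C₂sin(4x) + 5/8.


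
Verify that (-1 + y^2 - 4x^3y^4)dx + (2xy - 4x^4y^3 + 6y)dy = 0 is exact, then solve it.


Check exactness: ∂M/∂y = 2y - 16x^3y^3 and ∂N/∂x = 2y - 16x^3y^3; equal, so the equation is exact.
Integrate M with respect to x (treating y as constant): ∫M dx = -x + xy^2 - x^4y^4 + h(y).
Differentiate w.r.t. y and set equal to N: the x-dependent terms already match, leaving h'(y) = 6y. Integrate: h(y) = 3y^2.
So F(x,y) = -x + xy^2 - x^4y^4 + 3y^2.
General solution: -x + xy^2 - x^4y^4 + 3y^2 = C.


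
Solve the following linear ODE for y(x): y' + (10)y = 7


P(x) = 10, Q(x) = 7; integrating factor μ = e^(10x).
(μ y)' = 7e^(10x) ⇒ μ y = (7/10)e^(10x) + C.
Divide by μ: y = 7/10 + Ce^(-10x).


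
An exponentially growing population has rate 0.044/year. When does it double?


Exponential growth: P(t) = P₀ e^(0.044t). Set P(t)/P₀ = 2: e^(0.044t) = 2.
Solve: t = ln(2)/0.044 ≈ 15.75 years.


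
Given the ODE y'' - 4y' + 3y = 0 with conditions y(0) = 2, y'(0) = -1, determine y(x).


Characteristic roots of r² - 4r + 3 = 0 are 1, 3.
General solution y = c₁ e^(x) + c₂ e^(3x).
Apply y(0) = 2: c₁ + c₂ = 2. Apply y'(0) = -1: 1 c₁ + 3 c₂ = -1.
Solve: c₁ = 7/2, c₂ = -3/2.
Particular solution: y = (7/2)e^(x) - (3/2)e^(3x).


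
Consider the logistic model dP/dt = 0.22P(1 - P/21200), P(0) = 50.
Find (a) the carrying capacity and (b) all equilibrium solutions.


Logistic ODE dP/dt = 0.22P(1 - P/21200) has equilibria where dP/dt = 0, i.e. P = 0 or P = 21200.
The coefficient (1 - P/K) = 0 when P = K, identifying K = 21200 as the carrying capacity.
(a) K = 21200; (b) equilibria P = 0 and P = 21200.


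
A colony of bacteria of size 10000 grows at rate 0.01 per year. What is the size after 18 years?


The ODE dP/dt = 0.01P has solution P(t) = P(0)e^(0.01t).
Substitute P(0) = 10000 and t = 18: P(18) = 10000 e^(0.18) ≈ 11972.


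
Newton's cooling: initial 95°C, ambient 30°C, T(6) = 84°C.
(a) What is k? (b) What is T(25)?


Newton's law: T(t) = T_a + (T₀ - T_a)e^(-kt).
(a) Use T(6) = 84: (84 - 30)/(95 - 30) = e^(-k·6), so k = -ln(0.831)/6 ≈ 0.0309.
(b) Apply k to t = 25: T(25) = 30 + (65)e^(-0.773) ≈ 60.0°C.


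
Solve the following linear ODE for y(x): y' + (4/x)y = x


P(x) = 4/x ⇒ μ = x^4.
(x^4 y)' = x^5 ⇒ x^4 y = x^6/(6) + C.
Solve for y: y = (1/6)x^2 + C/x^4.


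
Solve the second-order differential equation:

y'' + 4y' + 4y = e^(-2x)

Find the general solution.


Characteristic polynomial (r + 2)² = 0; repeated root r = -2.
y_h = (C₁ + C₂x)e^(-2x). Forcing matches the repeated root (resonance), so try y_p = Ax² e^(-2x).
Substitute and solve for A: 2A = 1, so A = 1/2.
General solution: y = (C₁ + C₂x + (1/2)x²)e^(-2x).


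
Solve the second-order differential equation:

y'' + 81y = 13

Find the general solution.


Homogeneous part: r² + 81 = 0 ⇒ r = ±9i, so y_h = C₁cos(9x) + C₂sin(9x).
Try constant y_p = A; plug in: 81A = 13 ⇒ A = 13/81.
General solution: y = C₁cos(9x) + C₂sin(9x) + 13/81.


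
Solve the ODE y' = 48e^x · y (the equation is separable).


Separate variables: dy/y = 48e^x dx.
Integrate: ln|y| = 48e^x + C₀.
Exponentiate: y = Ce^(48e^x).


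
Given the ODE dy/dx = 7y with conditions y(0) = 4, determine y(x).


General solution of y' = 7y is y = Ce^(7x).
Apply y(0) = 4: C = 4.
Particular solution: y = 4e^(7x).


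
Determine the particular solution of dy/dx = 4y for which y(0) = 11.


General solution of y' = 4y is y = Ce^(4x).
Apply y(0) = 11: C = 11.
Particular solution: y = 11e^(4x).


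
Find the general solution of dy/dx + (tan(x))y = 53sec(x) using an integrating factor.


P(x) = tan(x) ⇒ μ = e^(∫tan(x)dx) = sec(x).
(sec(x) y)' = 53sec²(x) ⇒ sec(x) y = 53tan(x) + C.
Multiply by cos(x): y = 53sin(x) + C·cos(x).


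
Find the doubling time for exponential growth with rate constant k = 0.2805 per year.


Exponential growth: P(t) = P₀ e^(0.2805t). Set P(t)/P₀ = 2: e^(0.2805t) = 2.
Solve: t = ln(2)/0.2805 ≈ 2.47 years.


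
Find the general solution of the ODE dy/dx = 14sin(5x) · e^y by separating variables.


Separate: e^(-y) dy = 14sin(5x) dx.
Integrate: -e^(-y) = -(14/5)cos(5x) + C₀.
Rearrange: e^(-y) = (14/5)cos(5x) + C.


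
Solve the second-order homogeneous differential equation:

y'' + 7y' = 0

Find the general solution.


Characteristic equation: r² + 7r = 0.
Factor: (r + 7)(r - 0) = 0 ⇒ r = -7, 0 (distinct real).
General solution: y = C₁e^(-7x) + C₂.


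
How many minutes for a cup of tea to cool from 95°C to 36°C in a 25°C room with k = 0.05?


From T(t) = T_a + (T₀ - T_a)e^(-kt), set T(t) = 36:
(36 - 25) / (95 - 25) = e^(-0.05t), so t = -ln(0.157)/0.05 ≈ 37.0 minutes.


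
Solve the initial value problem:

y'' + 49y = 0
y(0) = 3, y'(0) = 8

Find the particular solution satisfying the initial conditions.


Characteristic roots of r² + 49 = 0 are ±7i, so y = C₁cos(7x) + C₂sin(7x).
Apply y(0) = 3: C₁ = 3. Differentiate and apply y'(0) = 8: 7·C₂ = 8, so C₂ = 8/7.
Particular solution: y = 3cos(7x) + (8/7)sin(7x).


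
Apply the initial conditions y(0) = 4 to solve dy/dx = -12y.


General solution of y' = -12y is y = Ce^(-12x).
Apply y(0) = 4: C = 4.
Particular solution: y = 4e^(-12x).


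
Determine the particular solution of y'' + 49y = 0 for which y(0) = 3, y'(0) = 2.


Characteristic roots of r² + 49 = 0 are ±7i, so y = C₁cos(7x) + C₂sin(7x).
Apply y(0) = 3: C₁ = 3. Differentiate and apply y'(0) = 2: 7·C₂ = 2, so C₂ = 2/7.
Particular solution: y = 3cos(7x) + (2/7)sin(7x).


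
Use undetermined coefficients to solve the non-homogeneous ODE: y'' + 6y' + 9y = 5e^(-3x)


Characteristic polynomial (r + 3)² = 0; repeated root r = -3.
y_h = (C₁ + C₂x)e^(-3x). Forcing matches the repeated root (resonance), so try y_p = Ax² e^(-3x).
Substitute and solve for A: 2A = 5, so A = 5/2.
General solution: y = (C₁ + C₂x + (5/2)x²)e^(-3x).


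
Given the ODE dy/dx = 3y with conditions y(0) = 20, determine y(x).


General solution of y' = 3y is y = Ce^(3x).
Apply y(0) = 20: C = 20.
Particular solution: y = 20e^(3x).


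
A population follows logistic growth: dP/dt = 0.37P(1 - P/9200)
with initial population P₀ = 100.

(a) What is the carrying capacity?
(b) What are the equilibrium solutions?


Logistic ODE dP/dt = 0.37P(1 - P/9200) has equilibria where dP/dt = 0, i.e. P = 0 or P = 9200.
The coefficient (1 - P/K) = 0 when P = K, identifying K = 9200 as the carrying capacity.
(a) K = 9200; (b) equilibria P = 0 and P = 9200.


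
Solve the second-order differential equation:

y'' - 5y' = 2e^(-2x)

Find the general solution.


Characteristic roots of r² - 5r = 0 are 0, 5.
y_h = C₁ + C₂e^(5x).
Forcing exponent -2 is not a characteristic root; try y_p = Ae^(-2x).
Substitute: A·(4 + (-5)·-2 + (0)) = A·14 = 2, so A = 1/7.
General solution: y = C₁ + C₂e^(5x) + (1/7)e^(-2x).


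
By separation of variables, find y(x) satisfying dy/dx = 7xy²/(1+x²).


Separate: dy/y² = 7x/(1+x²) dx.
Integrate LHS: ∫ dy/y² = -1/y.
Integrate RHS via u = 1+x²: (7/2)ln(1+x²) + C.
Result: -1/y = (7/2)ln(1+x²) + C.


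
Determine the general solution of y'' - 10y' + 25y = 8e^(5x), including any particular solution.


Characteristic polynomial (r - 5)² = 0; repeated root r = 5.
y_h = (C₁ + C₂x)e^(5x). Forcing matches the repeated root (resonance), so try y_p = Ax² e^(5x).
Substitute and solve for A: 2A = 8, so A = 4.
General solution: y = (C₁ + C₂x + 4x²)e^(5x).


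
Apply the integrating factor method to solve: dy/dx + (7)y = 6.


P(x) = 7, Q(x) = 6; integrating factor μ = e^(7x).
(μ y)' = 6e^(7x) ⇒ μ y = (6/7)e^(7x) + C.
Divide by μ: y = 6/7 + Ce^(-7x).


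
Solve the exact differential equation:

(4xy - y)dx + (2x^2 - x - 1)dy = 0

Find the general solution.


Check exactness: ∂M/∂y = 4x - 1 and ∂N/∂x = 4x - 1; equal, so the equation is exact.
Integrate M with respect to x (treating y as constant): ∫M dx = 2x^2y - xy + h(y).
Differentiate w.r.t. y and set equal to N: the x-dependent terms already match, leaving h'(y) = -1. Integrate: h(y) = -y.
So F(x,y) = 2x^2y - xy - y.
General solution: 2x^2y - xy - y = C.


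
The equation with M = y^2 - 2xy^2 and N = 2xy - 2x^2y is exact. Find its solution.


Check exactness: ∂M/∂y = 2y - 4xy and ∂N/∂x = 2y - 4xy; equal, so the equation is exact.
Integrate M with respect to x (treating y as constant): ∫M dx = xy^2 - x^2y^2 + h(y).
Differentiate w.r.t. y and set equal to N: all terms match, so h'(y) = 0 and h is a constant absorbed into C.
General solution: xy^2 - x^2y^2 = C.


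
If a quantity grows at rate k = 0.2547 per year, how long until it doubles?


Exponential growth: P(t) = P₀ e^(0.2547t). Set P(t)/P₀ = 2: e^(0.2547t) = 2.
Solve: t = ln(2)/0.2547 ≈ 2.72 years.


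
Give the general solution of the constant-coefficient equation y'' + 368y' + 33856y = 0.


Characteristic equation: r² + 368r + 33856 = 0, i.e. (r + 184)² = 0.
Repeated root r = -184; include an x factor for the second linearly independent solution.
General solution: y = (C₁ + C₂x)e^(-184x).


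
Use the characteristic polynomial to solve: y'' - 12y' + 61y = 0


Characteristic equation: r² - 12r + 61 = 0.
Discriminant is negative; roots r = 6 ± 5i (complex conjugate pair).
General solution uses e^(α x)(C₁ cos(β x) + C₂ sin(β x)): y = e^(6x)(C₁cos(5x) + C₂sin(5x)).


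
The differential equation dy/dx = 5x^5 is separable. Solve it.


Integrate both sides with respect to x: y = ∫ 5x^5 dx = (5/6)x^6 + C.


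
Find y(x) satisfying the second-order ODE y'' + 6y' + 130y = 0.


Characteristic equation: r² + 6r + 130 = 0.
Discriminant is negative; roots r = -3 ± 11i (complex conjugate pair).
General solution uses e^(α x)(C₁ cos(β x) + C₂ sin(β x)): y = e^(-3x)(C₁cos(11x) + C₂sin(11x)).


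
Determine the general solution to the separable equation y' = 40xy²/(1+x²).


Separate: dy/y² = 40x/(1+x²) dx.
Integrate LHS: ∫ dy/y² = -1/y.
Integrate RHS via u = 1+x²: 20ln(1+x²) + C.
Result: -1/y = 20ln(1+x²) + C.


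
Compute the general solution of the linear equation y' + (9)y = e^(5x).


P(x) = 9 ⇒ μ = e^(9x).
(μ y)' = e^(14x) ⇒ μ y = e^(14x)/14 + C.
Divide by μ: y = (1/14)e^(5x) + Ce^(-9x).


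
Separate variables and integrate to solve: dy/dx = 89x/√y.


Separate: √y dy = 89x dx.
Integrate: (2/3)y^(3/2) = (89/2)x² + C.


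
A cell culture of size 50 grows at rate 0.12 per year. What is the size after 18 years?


The ODE dP/dt = 0.12P has solution P(t) = P(0)e^(0.12t).
Substitute P(0) = 50 and t = 18: P(18) = 50 e^(2.16) ≈ 434.


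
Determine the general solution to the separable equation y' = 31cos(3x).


g(y) = 1, so integrate directly: y = ∫ 31cos(3x) dx = (31/3)sin(3x) + C.


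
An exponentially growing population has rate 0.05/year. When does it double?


Exponential growth: P(t) = P₀ e^(0.05t). Set P(t)/P₀ = 2: e^(0.05t) = 2.
Solve: t = ln(2)/0.05 ≈ 13.86 years.


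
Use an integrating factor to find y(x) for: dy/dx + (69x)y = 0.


P(x) = 69x ⇒ μ = e^((69/2)x²).
Q(x) = 0 so μ y is constant: y = Ce^(-(69/2)x²).


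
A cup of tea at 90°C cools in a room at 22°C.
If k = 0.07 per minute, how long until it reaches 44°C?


From T(t) = T_a + (T₀ - T_a)e^(-kt), set T(t) = 44:
(44 - 22) / (90 - 22) = e^(-0.07t), so t = -ln(0.324)/0.07 ≈ 16.1 minutes.


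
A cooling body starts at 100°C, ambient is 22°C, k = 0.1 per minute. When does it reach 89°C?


From T(t) = T_a + (T₀ - T_a)e^(-kt), set T(t) = 89:
(89 - 22) / (100 - 22) = e^(-0.1t), so t = -ln(0.859)/0.1 ≈ 1.5 minutes.


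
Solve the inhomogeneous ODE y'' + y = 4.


Homogeneous part: r² + 1 = 0 ⇒ r = ±1i, so y_h = C₁cos(x) + C₂sin(x).
Try constant y_p = A; plug in: 1A = 4 ⇒ A = 4.
General solution: y = C₁cos(x) + C₂sin(x) + 4.


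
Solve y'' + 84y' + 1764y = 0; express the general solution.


Characteristic equation: r² + 84r + 1764 = 0, i.e. (r + 42)² = 0.
Repeated root r = -42; include an x factor for the second linearly independent solution.
General solution: y = (C₁ + C₂x)e^(-42x).


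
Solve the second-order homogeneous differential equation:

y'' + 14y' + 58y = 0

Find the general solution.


Characteristic equation: r² + 14r + 58 = 0.
Discriminant is negative; roots r = -7 ± 3i (complex conjugate pair).
General solution uses e^(α x)(C₁ cos(β x) + C₂ sin(β x)): y = e^(-7x)(C₁cos(3x) + C₂sin(3x)).


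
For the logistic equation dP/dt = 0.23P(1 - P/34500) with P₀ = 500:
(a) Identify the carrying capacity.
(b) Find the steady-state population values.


Logistic ODE dP/dt = 0.23P(1 - P/34500) has equilibria where dP/dt = 0, i.e. P = 0 or P = 34500.
The coefficient (1 - P/K) = 0 when P = K, identifying K = 34500 as the carrying capacity.
(a) K = 34500; (b) equilibria P = 0 and P = 34500.


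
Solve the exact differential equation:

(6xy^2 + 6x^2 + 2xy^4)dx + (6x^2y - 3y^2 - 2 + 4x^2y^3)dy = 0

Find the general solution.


Check exactness: ∂M/∂y = 12xy + 8xy^3 and ∂N/∂x = 12xy + 8xy^3; equal, so the equation is exact.
Integrate M with respect to x (treating y as constant): ∫M dx = 3x^2y^2 + 2x^3 + x^2y^4 + h(y).
Differentiate w.r.t. y and set equal to N: the x-dependent terms already match, leaving h'(y) = -3y^2 - 2. Integrate: h(y) = -y^3 - 2y.
So F(x,y) = 3x^2y^2 - y^3 - 2y + 2x^3 + x^2y^4.
General solution: 3x^2y^2 - y^3 - 2y + 2x^3 + x^2y^4 = C.


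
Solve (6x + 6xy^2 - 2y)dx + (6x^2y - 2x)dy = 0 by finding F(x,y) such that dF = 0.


Check exactness: ∂M/∂y = 12xy - 2 and ∂N/∂x = 12xy - 2; equal, so the equation is exact.
Integrate M with respect to x (treating y as constant): ∫M dx = 3x^2 + 3x^2y^2 - 2xy + h(y).
Differentiate w.r.t. y and set equal to N: all terms match, so h'(y) = 0 and h is a constant absorbed into C.
General solution: 3x^2 + 3x^2y^2 - 2xy = C.


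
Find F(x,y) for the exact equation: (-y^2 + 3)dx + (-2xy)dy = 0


Check exactness: ∂M/∂y = -2y and ∂N/∂x = -2y; equal, so the equation is exact.
Integrate M with respect to x (treating y as constant): ∫M dx = -xy^2 + 3x + h(y).
Differentiate w.r.t. y and set equal to N: all terms match, so h'(y) = 0 and h is a constant absorbed into C.
General solution: -xy^2 + 3x = C.


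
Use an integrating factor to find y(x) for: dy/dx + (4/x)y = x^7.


P(x) = 4/x ⇒ μ = x^4.
(x^4 y)' = x^11 ⇒ x^4 y = x^12/(12) + C.
Solve for y: y = (1/12)x^8 + C/x^4.


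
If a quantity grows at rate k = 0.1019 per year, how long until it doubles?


Exponential growth: P(t) = P₀ e^(0.1019t). Set P(t)/P₀ = 2: e^(0.1019t) = 2.
Solve: t = ln(2)/0.1019 ≈ 6.80 years.


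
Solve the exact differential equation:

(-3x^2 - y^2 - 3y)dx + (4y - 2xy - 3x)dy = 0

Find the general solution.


Check exactness: ∂M/∂y = -2y - 3 and ∂N/∂x = -2y - 3; equal, so the equation is exact.
Integrate M with respect to x (treating y as constant): ∫M dx = -x^3 - xy^2 - 3xy + h(y).
Differentiate w.r.t. y and set equal to N: the x-dependent terms already match, leaving h'(y) = 4y. Integrate: h(y) = 2y^2.
So F(x,y) = -x^3 + 2y^2 - xy^2 - 3xy.
General solution: -x^3 + 2y^2 - xy^2 - 3xy = C.


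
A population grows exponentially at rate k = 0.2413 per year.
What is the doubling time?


Exponential growth: P(t) = P₀ e^(0.2413t). Set P(t)/P₀ = 2: e^(0.2413t) = 2.
Solve: t = ln(2)/0.2413 ≈ 2.87 years.


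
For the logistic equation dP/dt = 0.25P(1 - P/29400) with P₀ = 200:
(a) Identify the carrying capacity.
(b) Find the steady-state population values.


Logistic ODE dP/dt = 0.25P(1 - P/29400) has equilibria where dP/dt = 0, i.e. P = 0 or P = 29400.
The coefficient (1 - P/K) = 0 when P = K, identifying K = 29400 as the carrying capacity.
(a) K = 29400; (b) equilibria P = 0 and P = 29400.


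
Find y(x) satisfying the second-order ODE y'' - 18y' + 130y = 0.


Characteristic equation: r² - 18r + 130 = 0.
Discriminant is negative; roots r = 9 ± 7i (complex conjugate pair).
General solution uses e^(α x)(C₁ cos(β x) + C₂ sin(β x)): y = e^(9x)(C₁cos(7x) + C₂sin(7x)).


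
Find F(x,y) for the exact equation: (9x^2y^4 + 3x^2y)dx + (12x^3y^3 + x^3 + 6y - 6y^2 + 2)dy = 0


Check exactness: ∂M/∂y = 36x^2y^3 + 3x^2 and ∂N/∂x = 36x^2y^3 + 3x^2; equal, so the equation is exact.
Integrate M with respect to x (treating y as constant): ∫M dx = 3x^3y^4 + x^3y + h(y).
Differentiate w.r.t. y and set equal to N: the x-dependent terms already match, leaving h'(y) = 6y - 6y^2 + 2. Integrate: h(y) = 3y^2 - 2y^3 + 2y.
So F(x,y) = 3x^3y^4 + x^3y + 3y^2 - 2y^3 + 2y.
General solution: 3x^3y^4 + x^3y + 3y^2 - 2y^3 + 2y = C.


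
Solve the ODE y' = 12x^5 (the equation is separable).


Integrate both sides with respect to x: y = ∫ 12x^5 dx = 2x^6 + C.


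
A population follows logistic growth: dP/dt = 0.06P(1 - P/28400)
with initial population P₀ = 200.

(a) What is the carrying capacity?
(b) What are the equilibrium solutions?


Logistic ODE dP/dt = 0.06P(1 - P/28400) has equilibria where dP/dt = 0, i.e. P = 0 or P = 28400.
The coefficient (1 - P/K) = 0 when P = K, identifying K = 28400 as the carrying capacity.
(a) K = 28400; (b) equilibria P = 0 and P = 28400.


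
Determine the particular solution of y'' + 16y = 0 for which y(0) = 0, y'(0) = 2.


Characteristic roots of r² + 16 = 0 are ±4i, so y = C₁cos(4x) + C₂sin(4x).
Apply y(0) = 0: C₁ = 0. Differentiate and apply y'(0) = 2: 4·C₂ = 2, so C₂ = 1/2.
Particular solution: y = (1/2)sin(4x).


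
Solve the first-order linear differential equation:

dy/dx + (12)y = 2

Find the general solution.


P(x) = 12, Q(x) = 2; integrating factor μ = e^(12x).
(μ y)' = 2e^(12x) ⇒ μ y = (1/6)e^(12x) + C.
Divide by μ: y = 1/6 + Ce^(-12x).


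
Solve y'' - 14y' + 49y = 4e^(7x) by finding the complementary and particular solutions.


Characteristic polynomial (r - 7)² = 0; repeated root r = 7.
y_h = (C₁ + C₂x)e^(7x). Forcing matches the repeated root (resonance), so try y_p = Ax² e^(7x).
Substitute and solve for A: 2A = 4, so A = 2.
General solution: y = (C₁ + C₂x + 2x²)e^(7x).


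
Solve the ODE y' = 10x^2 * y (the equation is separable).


Separate variables: dy/y = 10x^2 dx.
Integrate: ln|y| = (10/3)x^3 + C₀.
Exponentiate: y = Ce^((10/3)x^3).


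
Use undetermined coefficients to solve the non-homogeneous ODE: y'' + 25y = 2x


Homogeneous: r² + 25 = 0 ⇒ r = ±5i, y_h = C₁cos(5x) + C₂sin(5x).
Polynomial forcing; try y_p = Ax + B. Then y_p'' + 25 y_p = 25(Ax + B) = 2x, so B = 0 and A = 2/25.
General solution: y = C₁cos(5x) + C₂sin(5x) + (2/25)x.


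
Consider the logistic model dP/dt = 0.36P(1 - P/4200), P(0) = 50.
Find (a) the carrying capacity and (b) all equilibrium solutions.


Logistic ODE dP/dt = 0.36P(1 - P/4200) has equilibria where dP/dt = 0, i.e. P = 0 or P = 4200.
The coefficient (1 - P/K) = 0 when P = K, identifying K = 4200 as the carrying capacity.
(a) K = 4200; (b) equilibria P = 0 and P = 4200.


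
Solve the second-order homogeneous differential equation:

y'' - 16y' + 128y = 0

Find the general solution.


Characteristic equation: r² - 16r + 128 = 0.
Discriminant is negative; roots r = 8 ± 8i (complex conjugate pair).
General solution uses e^(α x)(C₁ cos(β x) + C₂ sin(β x)): y = e^(8x)(C₁cos(8x) + C₂sin(8x)).


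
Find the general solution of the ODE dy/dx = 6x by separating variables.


Integrate both sides with respect to x: y = ∫ 6x dx = 3x^2 + C.
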